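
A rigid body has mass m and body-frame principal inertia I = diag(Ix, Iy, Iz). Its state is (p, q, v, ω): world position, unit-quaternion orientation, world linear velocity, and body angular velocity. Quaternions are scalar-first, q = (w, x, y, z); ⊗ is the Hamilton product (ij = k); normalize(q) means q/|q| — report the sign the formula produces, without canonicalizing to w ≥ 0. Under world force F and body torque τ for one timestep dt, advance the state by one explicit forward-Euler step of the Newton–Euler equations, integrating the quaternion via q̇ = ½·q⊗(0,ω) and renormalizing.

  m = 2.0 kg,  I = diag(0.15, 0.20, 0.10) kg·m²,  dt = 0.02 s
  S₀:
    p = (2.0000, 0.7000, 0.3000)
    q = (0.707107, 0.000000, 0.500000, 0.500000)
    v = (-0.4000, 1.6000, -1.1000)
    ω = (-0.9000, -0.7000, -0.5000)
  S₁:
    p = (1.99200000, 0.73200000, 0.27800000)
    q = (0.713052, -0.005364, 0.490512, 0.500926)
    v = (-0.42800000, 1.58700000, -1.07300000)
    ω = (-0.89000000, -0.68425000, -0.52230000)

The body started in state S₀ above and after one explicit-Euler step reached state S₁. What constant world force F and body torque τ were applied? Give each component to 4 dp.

F = (-2.8000, -1.3000, 2.7000)
τ = (0.0400, 0.1800, -0.0800)

rate change Δω = (0.01000000, 0.01575000, -0.02230000)
precession coupling = (-0.0350, 0.0225, 0.0315)
I·α + gyro = (0.0400, 0.1800, -0.0800)
velocity change Δv = (-0.02800000, -0.01300000, 0.02700000)
F = m·Δv/dt = (-2.8000, -1.3000, 2.7000)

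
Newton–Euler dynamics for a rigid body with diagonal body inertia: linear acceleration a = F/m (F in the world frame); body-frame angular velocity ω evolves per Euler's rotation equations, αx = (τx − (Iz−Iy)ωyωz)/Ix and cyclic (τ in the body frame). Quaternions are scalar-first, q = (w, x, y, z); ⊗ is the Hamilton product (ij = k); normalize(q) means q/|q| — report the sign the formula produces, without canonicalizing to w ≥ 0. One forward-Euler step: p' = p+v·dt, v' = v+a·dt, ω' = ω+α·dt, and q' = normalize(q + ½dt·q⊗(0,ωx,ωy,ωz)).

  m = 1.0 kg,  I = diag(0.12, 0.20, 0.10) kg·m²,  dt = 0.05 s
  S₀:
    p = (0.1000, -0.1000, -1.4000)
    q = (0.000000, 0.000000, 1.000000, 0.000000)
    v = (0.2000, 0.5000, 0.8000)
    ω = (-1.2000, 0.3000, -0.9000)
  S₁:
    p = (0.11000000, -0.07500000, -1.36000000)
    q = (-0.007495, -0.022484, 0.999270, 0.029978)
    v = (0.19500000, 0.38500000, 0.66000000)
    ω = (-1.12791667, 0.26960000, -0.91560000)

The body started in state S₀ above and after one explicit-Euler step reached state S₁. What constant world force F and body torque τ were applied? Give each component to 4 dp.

ω₁ − ω₀ = (0.07208333, -0.03040000, -0.01560000)
ω₀×(Iω₀) = (0.0270, 0.0216, -0.0288)
applied torque τ = (0.2000, -0.1000, -0.0600)
v₁ − v₀ = (-0.00500000, -0.11500000, -0.14000000)
m·(v₁−v₀)/dt = (-0.1000, -2.3000, -2.8000)

F = (-0.1000, -2.3000, -2.8000)
τ = (0.2000, -0.1000, -0.0600)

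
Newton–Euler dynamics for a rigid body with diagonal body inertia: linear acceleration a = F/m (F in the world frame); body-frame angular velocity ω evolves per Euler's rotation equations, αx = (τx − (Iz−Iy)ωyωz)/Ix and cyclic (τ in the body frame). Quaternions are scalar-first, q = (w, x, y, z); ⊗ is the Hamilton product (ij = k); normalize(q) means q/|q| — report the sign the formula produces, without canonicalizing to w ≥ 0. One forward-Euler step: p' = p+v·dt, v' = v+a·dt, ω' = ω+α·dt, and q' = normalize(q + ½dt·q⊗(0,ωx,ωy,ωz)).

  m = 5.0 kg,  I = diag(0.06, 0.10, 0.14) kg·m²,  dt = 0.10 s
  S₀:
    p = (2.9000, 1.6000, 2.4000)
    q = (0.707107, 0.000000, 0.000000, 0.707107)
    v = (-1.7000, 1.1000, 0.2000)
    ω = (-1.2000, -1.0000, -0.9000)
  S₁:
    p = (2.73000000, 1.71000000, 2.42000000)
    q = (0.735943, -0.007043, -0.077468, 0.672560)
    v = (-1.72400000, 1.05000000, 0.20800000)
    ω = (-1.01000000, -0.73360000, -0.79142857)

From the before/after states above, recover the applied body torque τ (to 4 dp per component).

rate change Δω = (0.19000000, 0.26640000, 0.10857143)
applied torque τ = (0.1500, 0.1800, 0.2000)

τ = (0.1500, 0.1800, 0.2000)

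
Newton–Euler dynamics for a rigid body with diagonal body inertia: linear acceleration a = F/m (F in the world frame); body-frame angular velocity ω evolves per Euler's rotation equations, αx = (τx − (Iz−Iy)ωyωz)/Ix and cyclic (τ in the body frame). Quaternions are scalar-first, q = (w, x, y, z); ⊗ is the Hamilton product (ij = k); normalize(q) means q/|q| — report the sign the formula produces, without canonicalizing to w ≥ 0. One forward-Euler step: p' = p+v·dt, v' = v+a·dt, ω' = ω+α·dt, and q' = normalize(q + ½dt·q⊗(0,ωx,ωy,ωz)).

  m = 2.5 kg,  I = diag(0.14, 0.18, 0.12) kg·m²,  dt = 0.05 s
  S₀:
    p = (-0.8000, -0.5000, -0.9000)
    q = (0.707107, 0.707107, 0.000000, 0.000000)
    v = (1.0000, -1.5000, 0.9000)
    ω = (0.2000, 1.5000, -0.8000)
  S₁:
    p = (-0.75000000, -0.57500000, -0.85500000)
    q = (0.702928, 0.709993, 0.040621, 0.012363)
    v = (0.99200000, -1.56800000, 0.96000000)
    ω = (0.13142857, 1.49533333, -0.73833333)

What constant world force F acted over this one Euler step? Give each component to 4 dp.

velocity change Δv = (-0.00800000, -0.06800000, 0.06000000)
applied force F = (-0.4000, -3.4000, 3.0000)

F = (-0.4000, -3.4000, 3.0000)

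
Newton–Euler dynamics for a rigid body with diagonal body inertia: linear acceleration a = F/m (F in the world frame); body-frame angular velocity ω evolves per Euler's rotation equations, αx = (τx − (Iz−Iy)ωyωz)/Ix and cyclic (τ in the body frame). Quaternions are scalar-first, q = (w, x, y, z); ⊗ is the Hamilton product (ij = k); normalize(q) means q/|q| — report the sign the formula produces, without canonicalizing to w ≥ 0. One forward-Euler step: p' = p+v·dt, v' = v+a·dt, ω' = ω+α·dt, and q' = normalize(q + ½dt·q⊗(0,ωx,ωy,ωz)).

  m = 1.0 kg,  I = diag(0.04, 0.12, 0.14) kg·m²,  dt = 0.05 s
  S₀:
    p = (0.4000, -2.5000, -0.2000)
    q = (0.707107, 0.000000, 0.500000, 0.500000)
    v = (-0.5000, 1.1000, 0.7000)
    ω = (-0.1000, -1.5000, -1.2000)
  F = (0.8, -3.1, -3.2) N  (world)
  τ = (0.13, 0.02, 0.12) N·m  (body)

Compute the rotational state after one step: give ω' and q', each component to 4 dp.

ω×(Iω) gyroscopic = (0.0360, -0.0120, 0.0120)
angular accel α = (2.3500, 0.2667, 0.7714)
ω + α·dt = (0.0175, -1.4867, -1.1614)
Hamilton product q⊗(0,ω) = (1.3500000, 0.0792893, -1.1106605, -0.7985284)
q' = normalize(q + ½dt·q⊗(0,ω)) = (0.7400, 0.0020, 0.4717, 0.4795)

ω' = (0.0175, -1.4867, -1.1614)
q' = (0.7400, 0.0020, 0.4717, 0.4795)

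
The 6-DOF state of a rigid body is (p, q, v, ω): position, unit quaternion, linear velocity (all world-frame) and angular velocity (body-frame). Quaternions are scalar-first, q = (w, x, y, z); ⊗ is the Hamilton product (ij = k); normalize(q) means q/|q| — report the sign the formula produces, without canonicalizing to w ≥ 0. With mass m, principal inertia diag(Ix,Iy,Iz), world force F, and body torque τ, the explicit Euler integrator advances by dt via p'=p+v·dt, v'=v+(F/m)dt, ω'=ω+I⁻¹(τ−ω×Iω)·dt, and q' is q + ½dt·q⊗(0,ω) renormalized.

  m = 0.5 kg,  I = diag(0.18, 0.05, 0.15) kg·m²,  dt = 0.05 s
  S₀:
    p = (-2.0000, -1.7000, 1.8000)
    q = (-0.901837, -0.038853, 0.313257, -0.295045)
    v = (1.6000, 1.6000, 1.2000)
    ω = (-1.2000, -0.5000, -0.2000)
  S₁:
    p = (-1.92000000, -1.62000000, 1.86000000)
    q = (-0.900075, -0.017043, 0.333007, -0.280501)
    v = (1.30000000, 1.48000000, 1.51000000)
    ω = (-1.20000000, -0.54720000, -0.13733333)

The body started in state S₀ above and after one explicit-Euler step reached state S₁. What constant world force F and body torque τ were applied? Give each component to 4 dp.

Δv = v₁−v₀ = (-0.30000000, -0.12000000, 0.31000000)
m·(v₁−v₀)/dt = (-3.0000, -1.2000, 3.1000)
ω₁ − ω₀ = (0.00000000, -0.04720000, 0.06266667)
τ = I·(Δω/dt) + ω₀×(Iω₀) = (0.0100, -0.0400, 0.1100)

F = (-3.0000, -1.2000, 3.1000)
τ = (0.0100, -0.0400, 0.1100)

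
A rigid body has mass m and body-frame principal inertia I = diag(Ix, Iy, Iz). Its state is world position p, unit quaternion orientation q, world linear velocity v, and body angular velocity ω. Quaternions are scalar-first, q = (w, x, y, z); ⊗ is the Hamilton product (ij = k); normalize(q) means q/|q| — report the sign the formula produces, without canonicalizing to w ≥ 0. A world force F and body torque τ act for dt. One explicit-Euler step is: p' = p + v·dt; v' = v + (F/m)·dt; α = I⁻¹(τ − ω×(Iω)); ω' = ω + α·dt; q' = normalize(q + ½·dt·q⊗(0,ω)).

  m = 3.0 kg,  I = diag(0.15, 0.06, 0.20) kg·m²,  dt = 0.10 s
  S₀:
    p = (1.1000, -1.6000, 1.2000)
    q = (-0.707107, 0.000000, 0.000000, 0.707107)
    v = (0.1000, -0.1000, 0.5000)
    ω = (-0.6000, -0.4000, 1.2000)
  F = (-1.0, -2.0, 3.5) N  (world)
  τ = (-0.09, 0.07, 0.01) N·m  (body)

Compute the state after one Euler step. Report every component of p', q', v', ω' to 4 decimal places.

(τ − ω×Iω)/I = (-0.1520, 0.5667, 0.1580)
new body rate ω' = (-0.6152, -0.3433, 1.2158)
2q̇ = q⊗(0,ω) = (-0.8485284, 0.7071070, -0.1414214, -0.8485284)
updated quaternion q' = (-0.7477, 0.0353, -0.0071, 0.6631)
new position p' = (1.1100, -1.6100, 1.2500)
v + (F/m)dt = (0.0667, -0.1667, 0.6167)

p' = (1.1100, -1.6100, 1.2500)
q' = (-0.7477, 0.0353, -0.0071, 0.6631)
v' = (0.0667, -0.1667, 0.6167)
ω' = (-0.6152, -0.3433, 1.2158)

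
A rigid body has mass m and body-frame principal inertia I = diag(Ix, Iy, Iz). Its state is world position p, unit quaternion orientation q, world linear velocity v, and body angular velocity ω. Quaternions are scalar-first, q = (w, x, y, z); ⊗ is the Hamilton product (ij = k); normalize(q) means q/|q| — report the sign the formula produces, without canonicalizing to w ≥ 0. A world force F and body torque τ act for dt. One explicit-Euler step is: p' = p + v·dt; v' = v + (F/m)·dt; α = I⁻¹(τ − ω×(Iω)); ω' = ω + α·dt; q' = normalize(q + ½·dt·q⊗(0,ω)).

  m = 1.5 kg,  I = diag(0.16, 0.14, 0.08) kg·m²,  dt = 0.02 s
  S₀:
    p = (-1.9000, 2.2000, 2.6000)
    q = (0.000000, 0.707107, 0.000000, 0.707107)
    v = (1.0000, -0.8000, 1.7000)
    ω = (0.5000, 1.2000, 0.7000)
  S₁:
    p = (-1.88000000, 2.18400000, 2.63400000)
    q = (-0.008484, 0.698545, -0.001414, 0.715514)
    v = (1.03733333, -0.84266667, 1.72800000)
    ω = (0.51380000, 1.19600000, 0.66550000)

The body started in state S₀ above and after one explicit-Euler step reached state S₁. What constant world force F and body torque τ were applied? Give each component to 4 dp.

F = (2.8000, -3.2000, 2.1000)
τ = (0.0600, 0.0000, -0.1500)

ω₁ − ω₀ = (0.01380000, -0.00400000, -0.03450000)
gyro term ω₀×Iω₀ = (-0.0504, 0.0280, -0.0120)
I·α + gyro = (0.0600, 0.0000, -0.1500)
velocity change Δv = (0.03733333, -0.04266667, 0.02800000)
F = m·Δv/dt = (2.8000, -3.2000, 2.1000)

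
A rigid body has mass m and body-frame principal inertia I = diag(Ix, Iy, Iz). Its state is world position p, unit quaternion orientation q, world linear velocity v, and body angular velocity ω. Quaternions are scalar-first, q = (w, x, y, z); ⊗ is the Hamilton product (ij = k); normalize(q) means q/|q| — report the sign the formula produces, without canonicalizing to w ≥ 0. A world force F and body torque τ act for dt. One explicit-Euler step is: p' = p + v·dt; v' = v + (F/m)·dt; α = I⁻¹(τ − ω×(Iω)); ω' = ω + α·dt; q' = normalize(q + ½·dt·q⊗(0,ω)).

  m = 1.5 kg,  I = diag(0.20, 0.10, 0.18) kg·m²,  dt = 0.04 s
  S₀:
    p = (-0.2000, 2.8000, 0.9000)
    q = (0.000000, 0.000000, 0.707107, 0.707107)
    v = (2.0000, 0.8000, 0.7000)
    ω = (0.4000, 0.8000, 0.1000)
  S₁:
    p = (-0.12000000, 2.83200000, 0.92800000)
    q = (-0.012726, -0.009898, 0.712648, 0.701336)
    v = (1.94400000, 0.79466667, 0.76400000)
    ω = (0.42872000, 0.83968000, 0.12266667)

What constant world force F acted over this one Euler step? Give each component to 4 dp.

velocity change Δv = (-0.05600000, -0.00533333, 0.06400000)
F = m·Δv/dt = (-2.1000, -0.2000, 2.4000)

F = (-2.1000, -0.2000, 2.4000)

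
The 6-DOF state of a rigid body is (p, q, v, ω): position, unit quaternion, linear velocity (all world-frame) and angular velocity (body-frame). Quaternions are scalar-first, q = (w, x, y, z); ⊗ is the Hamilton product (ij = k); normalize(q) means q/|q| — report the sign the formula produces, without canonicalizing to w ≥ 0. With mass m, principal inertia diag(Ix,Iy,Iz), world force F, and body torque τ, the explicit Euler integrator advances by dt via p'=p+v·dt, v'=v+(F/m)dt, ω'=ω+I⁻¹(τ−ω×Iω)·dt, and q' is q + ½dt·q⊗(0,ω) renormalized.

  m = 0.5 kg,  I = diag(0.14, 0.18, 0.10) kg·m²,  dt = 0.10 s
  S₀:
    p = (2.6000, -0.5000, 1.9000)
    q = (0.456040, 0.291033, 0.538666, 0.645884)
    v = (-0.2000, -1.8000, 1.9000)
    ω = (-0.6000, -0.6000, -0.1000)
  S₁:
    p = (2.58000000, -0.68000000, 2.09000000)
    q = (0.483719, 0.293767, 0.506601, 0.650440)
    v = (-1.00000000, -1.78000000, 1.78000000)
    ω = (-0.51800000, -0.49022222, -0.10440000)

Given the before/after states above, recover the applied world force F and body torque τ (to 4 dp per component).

F = (-4.0000, 0.1000, -0.6000)
τ = (0.1100, 0.2000, 0.0100)

rate change Δω = (0.08200000, 0.10977778, -0.00440000)
τ = I·(Δω/dt) + ω₀×(Iω₀) = (0.1100, 0.2000, 0.0100)
velocity change Δv = (-0.80000000, 0.02000000, -0.12000000)
applied force F = (-4.0000, 0.1000, -0.6000)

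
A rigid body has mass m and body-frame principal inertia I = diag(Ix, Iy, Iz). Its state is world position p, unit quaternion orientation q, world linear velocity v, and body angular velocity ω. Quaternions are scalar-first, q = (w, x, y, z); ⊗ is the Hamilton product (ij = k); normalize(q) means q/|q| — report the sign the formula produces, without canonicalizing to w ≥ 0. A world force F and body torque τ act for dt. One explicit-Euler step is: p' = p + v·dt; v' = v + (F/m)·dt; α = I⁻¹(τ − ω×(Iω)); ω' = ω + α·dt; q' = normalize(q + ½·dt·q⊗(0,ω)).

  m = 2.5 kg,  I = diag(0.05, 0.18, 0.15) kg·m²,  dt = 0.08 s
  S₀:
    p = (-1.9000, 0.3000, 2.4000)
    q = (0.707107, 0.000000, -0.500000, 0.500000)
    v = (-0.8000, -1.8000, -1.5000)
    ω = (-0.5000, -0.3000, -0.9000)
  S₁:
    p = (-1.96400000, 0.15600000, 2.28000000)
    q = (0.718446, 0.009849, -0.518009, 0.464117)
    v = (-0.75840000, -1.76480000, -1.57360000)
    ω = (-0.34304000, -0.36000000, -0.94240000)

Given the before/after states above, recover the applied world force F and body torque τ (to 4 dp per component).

F = (1.3000, 1.1000, -2.3000)
τ = (0.0900, -0.1800, -0.0600)

Δω = ω₁−ω₀ = (0.15696000, -0.06000000, -0.04240000)
ω₀×(Iω₀) = (-0.0081, -0.0450, 0.0195)
τ = I·(Δω/dt) + ω₀×(Iω₀) = (0.0900, -0.1800, -0.0600)
Δv = v₁−v₀ = (0.04160000, 0.03520000, -0.07360000)
applied force F = (1.3000, 1.1000, -2.3000)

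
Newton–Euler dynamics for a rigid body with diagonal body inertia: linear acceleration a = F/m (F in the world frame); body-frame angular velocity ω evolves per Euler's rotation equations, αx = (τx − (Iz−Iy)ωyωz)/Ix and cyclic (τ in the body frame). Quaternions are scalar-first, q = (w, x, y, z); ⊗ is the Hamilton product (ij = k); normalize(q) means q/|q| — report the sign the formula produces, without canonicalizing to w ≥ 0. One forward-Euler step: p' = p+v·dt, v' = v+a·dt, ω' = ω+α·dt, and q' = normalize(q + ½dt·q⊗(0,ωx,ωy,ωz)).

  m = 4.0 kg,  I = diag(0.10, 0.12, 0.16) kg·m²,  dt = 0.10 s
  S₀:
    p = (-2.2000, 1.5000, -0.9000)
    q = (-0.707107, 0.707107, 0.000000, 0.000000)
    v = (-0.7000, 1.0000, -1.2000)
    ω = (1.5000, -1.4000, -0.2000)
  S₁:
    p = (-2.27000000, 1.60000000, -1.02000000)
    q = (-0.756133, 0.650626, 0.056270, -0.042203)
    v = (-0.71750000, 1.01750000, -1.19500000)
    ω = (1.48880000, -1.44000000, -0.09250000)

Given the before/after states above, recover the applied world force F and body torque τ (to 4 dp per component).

F = (-0.7000, 0.7000, 0.2000)
τ = (0.0000, -0.0300, 0.1300)

velocity change Δv = (-0.01750000, 0.01750000, 0.00500000)
applied force F = (-0.7000, 0.7000, 0.2000)
ω₁ − ω₀ = (-0.01120000, -0.04000000, 0.10750000)
applied torque τ = (0.0000, -0.0300, 0.1300)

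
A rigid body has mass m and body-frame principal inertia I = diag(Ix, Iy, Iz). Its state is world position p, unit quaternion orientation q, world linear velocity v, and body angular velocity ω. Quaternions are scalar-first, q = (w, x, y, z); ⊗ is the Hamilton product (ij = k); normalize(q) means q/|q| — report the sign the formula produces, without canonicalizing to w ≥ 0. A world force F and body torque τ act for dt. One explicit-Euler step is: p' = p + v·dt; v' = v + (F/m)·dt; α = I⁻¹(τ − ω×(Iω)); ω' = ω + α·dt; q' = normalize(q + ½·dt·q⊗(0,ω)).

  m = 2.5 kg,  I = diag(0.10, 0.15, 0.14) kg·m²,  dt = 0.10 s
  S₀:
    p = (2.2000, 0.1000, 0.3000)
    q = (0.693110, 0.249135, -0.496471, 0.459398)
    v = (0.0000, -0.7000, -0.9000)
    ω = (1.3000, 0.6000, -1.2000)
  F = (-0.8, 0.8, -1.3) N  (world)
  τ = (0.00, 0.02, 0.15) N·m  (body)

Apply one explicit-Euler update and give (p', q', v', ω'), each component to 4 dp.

angular accel α = (-0.0720, -0.2827, 0.7929)
new body rate ω' = (1.2928, 0.5717, -1.1207)
Hamilton product q⊗(0,ω) = (0.5252847, 1.2211694, 1.3120454, -0.0368387)
updated quaternion q' = (0.7163, 0.3088, -0.4290, 0.4556)
p' = p + v·dt = (2.2000, 0.0300, 0.2100)
v' = v + a·dt = (-0.0320, -0.6680, -0.9520)

p' = (2.2000, 0.0300, 0.2100)
q' = (0.7163, 0.3088, -0.4290, 0.4556)
v' = (-0.0320, -0.6680, -0.9520)
ω' = (1.2928, 0.5717, -1.1207)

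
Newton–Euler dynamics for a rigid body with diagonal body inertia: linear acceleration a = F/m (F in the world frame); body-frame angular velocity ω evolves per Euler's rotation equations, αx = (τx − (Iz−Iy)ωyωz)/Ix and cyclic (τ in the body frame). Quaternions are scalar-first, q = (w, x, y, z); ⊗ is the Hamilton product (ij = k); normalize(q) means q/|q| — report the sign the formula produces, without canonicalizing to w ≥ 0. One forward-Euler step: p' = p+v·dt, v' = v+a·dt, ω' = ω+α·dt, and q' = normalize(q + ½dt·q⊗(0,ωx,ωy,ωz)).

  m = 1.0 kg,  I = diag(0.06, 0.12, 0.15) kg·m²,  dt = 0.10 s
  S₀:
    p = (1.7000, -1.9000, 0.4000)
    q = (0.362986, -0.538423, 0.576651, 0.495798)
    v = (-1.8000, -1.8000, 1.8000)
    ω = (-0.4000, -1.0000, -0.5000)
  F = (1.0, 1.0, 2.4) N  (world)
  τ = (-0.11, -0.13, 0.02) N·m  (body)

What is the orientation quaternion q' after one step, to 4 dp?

q' = (0.3928, -0.5344, 0.5342, 0.5243)

2q̇ = q⊗(0,ω) = (0.6091808, 0.0622781, -0.8305167, 0.5875904)
updated quaternion q' = (0.3928, -0.5344, 0.5342, 0.5243)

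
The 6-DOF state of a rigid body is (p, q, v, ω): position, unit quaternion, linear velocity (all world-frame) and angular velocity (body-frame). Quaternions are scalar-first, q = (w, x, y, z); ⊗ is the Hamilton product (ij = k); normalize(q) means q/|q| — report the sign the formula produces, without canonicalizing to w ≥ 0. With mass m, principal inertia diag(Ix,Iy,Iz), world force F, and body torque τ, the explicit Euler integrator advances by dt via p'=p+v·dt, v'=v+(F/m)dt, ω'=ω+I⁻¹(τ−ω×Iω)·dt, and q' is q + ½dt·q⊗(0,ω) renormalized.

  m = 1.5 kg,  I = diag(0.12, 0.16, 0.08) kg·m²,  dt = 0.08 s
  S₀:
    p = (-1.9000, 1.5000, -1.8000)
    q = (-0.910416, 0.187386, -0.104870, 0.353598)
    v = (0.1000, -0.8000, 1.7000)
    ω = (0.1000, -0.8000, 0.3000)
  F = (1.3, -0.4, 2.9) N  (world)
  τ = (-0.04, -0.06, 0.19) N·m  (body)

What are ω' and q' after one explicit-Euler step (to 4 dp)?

ω' = (0.0605, -0.8306, 0.4932)
q' = (-0.9182, 0.1937, -0.0765, 0.3369)

angular accel α = (-0.4933, -0.3825, 2.4150)
new body rate ω' = (0.0605, -0.8306, 0.4932)
2q̇ = q⊗(0,ω) = (-0.2087140, 0.1603758, 0.7074768, -0.4125466)
updated quaternion q' = (-0.9182, 0.1937, -0.0765, 0.3369)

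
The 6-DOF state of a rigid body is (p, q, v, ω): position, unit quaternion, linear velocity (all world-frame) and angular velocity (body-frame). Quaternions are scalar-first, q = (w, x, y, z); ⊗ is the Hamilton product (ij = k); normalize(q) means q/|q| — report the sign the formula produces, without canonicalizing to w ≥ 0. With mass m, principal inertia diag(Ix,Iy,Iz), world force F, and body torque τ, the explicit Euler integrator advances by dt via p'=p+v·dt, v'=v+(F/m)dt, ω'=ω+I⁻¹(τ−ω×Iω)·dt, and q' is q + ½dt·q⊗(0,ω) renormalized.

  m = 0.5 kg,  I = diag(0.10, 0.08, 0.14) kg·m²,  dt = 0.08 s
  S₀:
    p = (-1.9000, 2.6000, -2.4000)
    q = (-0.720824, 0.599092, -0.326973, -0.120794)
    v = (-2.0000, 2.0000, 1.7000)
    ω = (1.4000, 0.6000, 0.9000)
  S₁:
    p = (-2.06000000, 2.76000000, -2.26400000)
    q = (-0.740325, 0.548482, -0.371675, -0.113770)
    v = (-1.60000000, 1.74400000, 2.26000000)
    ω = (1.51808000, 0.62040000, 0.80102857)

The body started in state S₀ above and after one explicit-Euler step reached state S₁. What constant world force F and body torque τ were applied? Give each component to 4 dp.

F = (2.5000, -1.6000, 3.5000)
τ = (0.1800, -0.0300, -0.1900)

rate change Δω = (0.11808000, 0.02040000, -0.09897143)
τ = I·(Δω/dt) + ω₀×(Iω₀) = (0.1800, -0.0300, -0.1900)
Δv = v₁−v₀ = (0.40000000, -0.25600000, 0.56000000)
F = m·Δv/dt = (2.5000, -1.6000, 3.5000)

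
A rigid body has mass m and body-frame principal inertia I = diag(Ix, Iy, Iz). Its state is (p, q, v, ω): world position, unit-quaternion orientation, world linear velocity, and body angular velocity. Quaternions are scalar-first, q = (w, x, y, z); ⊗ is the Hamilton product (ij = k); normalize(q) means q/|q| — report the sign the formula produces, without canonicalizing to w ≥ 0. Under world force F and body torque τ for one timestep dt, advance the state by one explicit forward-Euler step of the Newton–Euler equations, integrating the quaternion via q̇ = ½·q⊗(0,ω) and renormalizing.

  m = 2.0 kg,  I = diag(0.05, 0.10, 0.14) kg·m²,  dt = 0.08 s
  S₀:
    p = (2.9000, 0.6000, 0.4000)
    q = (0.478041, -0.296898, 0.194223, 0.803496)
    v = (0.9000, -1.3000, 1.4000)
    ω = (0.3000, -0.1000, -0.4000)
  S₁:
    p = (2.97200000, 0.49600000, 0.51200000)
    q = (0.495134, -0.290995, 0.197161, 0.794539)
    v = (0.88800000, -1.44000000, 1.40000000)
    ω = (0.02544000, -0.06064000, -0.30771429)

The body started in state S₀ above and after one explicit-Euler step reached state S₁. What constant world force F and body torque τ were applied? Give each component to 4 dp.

F = (-0.3000, -3.5000, 0.0000)
τ = (-0.1700, 0.0600, 0.1600)

Δv = v₁−v₀ = (-0.01200000, -0.14000000, 0.00000000)
m·(v₁−v₀)/dt = (-0.3000, -3.5000, 0.0000)
ω₁ − ω₀ = (-0.27456000, 0.03936000, 0.09228571)
precession coupling = (0.0016, 0.0108, -0.0015)
applied torque τ = (-0.1700, 0.0600, 0.1600)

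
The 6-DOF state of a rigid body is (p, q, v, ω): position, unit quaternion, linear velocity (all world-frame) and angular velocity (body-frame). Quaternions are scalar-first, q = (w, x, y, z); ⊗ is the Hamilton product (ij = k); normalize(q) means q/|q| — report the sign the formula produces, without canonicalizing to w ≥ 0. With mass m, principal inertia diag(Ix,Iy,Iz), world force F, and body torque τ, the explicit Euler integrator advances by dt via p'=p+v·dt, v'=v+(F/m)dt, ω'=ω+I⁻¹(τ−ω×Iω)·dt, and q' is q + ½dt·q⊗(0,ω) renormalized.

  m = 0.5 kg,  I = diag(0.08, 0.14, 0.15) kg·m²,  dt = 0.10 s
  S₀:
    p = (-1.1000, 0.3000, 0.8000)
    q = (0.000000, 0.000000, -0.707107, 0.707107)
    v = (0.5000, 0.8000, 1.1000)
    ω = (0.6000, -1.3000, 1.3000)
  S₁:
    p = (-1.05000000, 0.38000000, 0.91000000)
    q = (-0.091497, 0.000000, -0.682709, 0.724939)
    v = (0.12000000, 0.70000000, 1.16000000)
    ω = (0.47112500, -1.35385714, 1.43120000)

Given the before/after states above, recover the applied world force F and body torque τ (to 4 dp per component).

F = (-1.9000, -0.5000, 0.3000)
τ = (-0.1200, -0.1300, 0.1500)

velocity change Δv = (-0.38000000, -0.10000000, 0.06000000)
m·(v₁−v₀)/dt = (-1.9000, -0.5000, 0.3000)
rate change Δω = (-0.12887500, -0.05385714, 0.13120000)
τ = I·(Δω/dt) + ω₀×(Iω₀) = (-0.1200, -0.1300, 0.1500)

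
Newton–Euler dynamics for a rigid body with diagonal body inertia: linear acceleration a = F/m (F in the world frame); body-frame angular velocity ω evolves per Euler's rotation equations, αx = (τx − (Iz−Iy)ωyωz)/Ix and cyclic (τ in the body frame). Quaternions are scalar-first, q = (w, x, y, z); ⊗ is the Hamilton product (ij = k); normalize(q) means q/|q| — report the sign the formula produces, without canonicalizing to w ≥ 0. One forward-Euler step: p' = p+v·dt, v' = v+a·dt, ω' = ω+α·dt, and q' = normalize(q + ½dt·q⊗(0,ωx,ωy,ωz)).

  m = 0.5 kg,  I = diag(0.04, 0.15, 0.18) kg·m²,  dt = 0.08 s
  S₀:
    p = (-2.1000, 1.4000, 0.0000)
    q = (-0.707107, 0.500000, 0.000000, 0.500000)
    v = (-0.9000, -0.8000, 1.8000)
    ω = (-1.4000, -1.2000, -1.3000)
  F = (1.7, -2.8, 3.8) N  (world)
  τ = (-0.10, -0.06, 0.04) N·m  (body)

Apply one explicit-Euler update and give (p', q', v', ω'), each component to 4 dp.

p + v·dt = (-2.1720, 1.3360, 0.1440)
v + (F/m)dt = (-0.6280, -1.2480, 2.4080)
ω×(Iω) gyroscopic = (0.0468, -0.2548, 0.1848)
(τ − ω×Iω)/I = (-3.6700, 1.2987, -0.8044)
new body rate ω' = (-1.6936, -1.0961, -1.3644)
q⊗(0,ω) = (1.3500000, 1.5899498, 0.7985284, 0.3192391)
q + ½dt·q⊗(0,ω), renormalized = (-0.6505, 0.5613, 0.0318, 0.5107)

p' = (-2.1720, 1.3360, 0.1440)
q' = (-0.6505, 0.5613, 0.0318, 0.5107)
v' = (-0.6280, -1.2480, 2.4080)
ω' = (-1.6936, -1.0961, -1.3644)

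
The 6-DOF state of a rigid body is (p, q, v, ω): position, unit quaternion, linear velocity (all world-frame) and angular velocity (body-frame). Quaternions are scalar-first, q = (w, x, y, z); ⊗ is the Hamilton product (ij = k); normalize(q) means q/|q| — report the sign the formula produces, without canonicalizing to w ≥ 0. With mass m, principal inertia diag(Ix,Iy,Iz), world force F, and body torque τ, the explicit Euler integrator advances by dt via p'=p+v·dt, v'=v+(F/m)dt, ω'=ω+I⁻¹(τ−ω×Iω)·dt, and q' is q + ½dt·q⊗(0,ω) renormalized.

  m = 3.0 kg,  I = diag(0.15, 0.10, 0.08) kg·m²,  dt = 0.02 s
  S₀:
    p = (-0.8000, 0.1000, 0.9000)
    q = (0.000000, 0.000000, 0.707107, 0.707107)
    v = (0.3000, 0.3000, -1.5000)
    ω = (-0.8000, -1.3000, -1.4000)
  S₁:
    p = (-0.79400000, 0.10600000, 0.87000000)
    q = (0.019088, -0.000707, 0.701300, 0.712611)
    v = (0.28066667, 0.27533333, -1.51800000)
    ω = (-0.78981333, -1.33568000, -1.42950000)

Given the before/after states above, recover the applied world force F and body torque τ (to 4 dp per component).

rate change Δω = (0.01018667, -0.03568000, -0.02950000)
τ = I·(Δω/dt) + ω₀×(Iω₀) = (0.0400, -0.1000, -0.1700)
Δv = v₁−v₀ = (-0.01933333, -0.02466667, -0.01800000)
applied force F = (-2.9000, -3.7000, -2.7000)

F = (-2.9000, -3.7000, -2.7000)
τ = (0.0400, -0.1000, -0.1700)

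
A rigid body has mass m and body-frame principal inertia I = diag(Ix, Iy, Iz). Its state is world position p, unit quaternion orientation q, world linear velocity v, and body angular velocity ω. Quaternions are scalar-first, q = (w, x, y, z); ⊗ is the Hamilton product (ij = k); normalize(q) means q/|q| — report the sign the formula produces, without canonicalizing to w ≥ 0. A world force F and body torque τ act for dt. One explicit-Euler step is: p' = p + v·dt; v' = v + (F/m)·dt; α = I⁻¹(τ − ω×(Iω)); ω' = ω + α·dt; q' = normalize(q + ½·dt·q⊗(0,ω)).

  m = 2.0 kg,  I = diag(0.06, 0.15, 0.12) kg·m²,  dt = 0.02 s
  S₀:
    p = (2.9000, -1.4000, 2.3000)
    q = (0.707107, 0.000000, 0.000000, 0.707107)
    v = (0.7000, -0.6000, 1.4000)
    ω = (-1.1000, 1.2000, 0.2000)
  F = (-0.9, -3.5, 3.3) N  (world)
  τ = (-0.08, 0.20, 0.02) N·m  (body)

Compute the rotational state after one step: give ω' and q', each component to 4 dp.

α = I⁻¹(τ − ω×Iω) = (-1.2133, 1.2453, 1.1567)
new body rate ω' = (-1.1243, 1.2249, 0.2231)
Hamilton product q⊗(0,ω) = (-0.1414214, -1.6263461, 0.0707107, 0.1414214)
q + ½dt·q⊗(0,ω), renormalized = (0.7056, -0.0163, 0.0007, 0.7084)

ω' = (-1.1243, 1.2249, 0.2231)
q' = (0.7056, -0.0163, 0.0007, 0.7084)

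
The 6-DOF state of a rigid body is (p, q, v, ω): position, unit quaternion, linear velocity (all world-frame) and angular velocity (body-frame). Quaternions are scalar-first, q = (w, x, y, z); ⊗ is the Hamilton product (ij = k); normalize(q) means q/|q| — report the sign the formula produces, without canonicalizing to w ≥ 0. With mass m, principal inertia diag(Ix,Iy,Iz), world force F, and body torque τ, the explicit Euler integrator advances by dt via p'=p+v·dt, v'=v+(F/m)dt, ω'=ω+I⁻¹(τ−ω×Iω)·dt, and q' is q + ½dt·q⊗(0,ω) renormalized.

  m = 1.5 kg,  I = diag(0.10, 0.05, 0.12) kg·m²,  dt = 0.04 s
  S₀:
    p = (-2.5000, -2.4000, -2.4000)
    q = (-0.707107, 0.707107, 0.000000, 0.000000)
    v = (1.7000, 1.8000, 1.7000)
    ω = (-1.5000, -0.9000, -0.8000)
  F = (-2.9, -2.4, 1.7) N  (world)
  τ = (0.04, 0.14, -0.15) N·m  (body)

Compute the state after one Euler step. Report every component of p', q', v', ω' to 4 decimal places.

p' = (-2.4320, -2.3280, -2.3320)
q' = (-0.6854, 0.7278, 0.0240, -0.0014)
v' = (1.6227, 1.7360, 1.7453)
ω' = (-1.5042, -0.7688, -0.8275)

precession coupling ω×(Iω) = (0.0504, -0.0240, -0.0675)
α = I⁻¹(τ − ω×Iω) = (-0.1040, 3.2800, -0.6875)
new body rate ω' = (-1.5042, -0.7688, -0.8275)
q⊗(0,ω) = (1.0606605, 1.0606605, 1.2020819, -0.0707107)
q' = normalize(q + ½dt·q⊗(0,ω)) = (-0.6854, 0.7278, 0.0240, -0.0014)
a = (-1.9333, -1.6000, 1.1333)
p' = p + v·dt = (-2.4320, -2.3280, -2.3320)
v + (F/m)dt = (1.6227, 1.7360, 1.7453)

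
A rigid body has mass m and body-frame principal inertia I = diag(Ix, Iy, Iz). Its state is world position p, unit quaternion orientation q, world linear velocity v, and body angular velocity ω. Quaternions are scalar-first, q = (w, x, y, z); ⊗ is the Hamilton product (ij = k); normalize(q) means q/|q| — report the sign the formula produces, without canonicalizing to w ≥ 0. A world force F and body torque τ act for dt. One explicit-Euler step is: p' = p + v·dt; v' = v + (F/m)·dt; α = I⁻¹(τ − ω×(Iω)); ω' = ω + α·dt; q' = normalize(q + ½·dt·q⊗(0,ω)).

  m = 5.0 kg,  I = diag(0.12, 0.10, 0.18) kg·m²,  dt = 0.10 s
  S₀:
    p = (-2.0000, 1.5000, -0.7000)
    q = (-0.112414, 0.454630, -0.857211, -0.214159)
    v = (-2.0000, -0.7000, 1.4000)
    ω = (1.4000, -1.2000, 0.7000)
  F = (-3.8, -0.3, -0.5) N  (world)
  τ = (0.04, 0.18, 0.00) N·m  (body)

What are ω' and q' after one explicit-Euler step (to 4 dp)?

gyro term ω×Iω = (-0.0672, -0.0588, 0.0336)
angular accel α = (0.8933, 2.3880, -0.1867)
new body rate ω' = (1.4893, -0.9612, 0.6813)
q⊗(0,ω) = (-1.5152239, -1.0144181, -0.4831668, 0.5758496)
updated quaternion q' = (-0.1873, 0.4020, -0.8771, -0.1845)

ω' = (1.4893, -0.9612, 0.6813)
q' = (-0.1873, 0.4020, -0.8771, -0.1845)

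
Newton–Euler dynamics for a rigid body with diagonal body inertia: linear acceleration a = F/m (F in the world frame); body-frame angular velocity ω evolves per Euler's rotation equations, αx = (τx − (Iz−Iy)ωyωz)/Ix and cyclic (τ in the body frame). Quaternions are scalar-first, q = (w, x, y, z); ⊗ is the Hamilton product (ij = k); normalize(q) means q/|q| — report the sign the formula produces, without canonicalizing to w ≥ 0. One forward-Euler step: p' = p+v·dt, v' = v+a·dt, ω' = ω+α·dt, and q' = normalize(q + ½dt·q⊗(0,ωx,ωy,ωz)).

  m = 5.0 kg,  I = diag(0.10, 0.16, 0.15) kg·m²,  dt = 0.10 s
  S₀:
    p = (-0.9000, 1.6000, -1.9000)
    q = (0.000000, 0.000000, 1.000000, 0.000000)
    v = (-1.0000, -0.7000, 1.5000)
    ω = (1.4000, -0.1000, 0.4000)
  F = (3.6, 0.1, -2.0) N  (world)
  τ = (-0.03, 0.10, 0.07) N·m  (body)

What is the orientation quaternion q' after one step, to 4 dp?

q' = (0.0050, 0.0199, 0.9973, -0.0698)

q⊗(0,ω) = (0.1000000, 0.4000000, 0.0000000, -1.4000000)
updated quaternion q' = (0.0050, 0.0199, 0.9973, -0.0698)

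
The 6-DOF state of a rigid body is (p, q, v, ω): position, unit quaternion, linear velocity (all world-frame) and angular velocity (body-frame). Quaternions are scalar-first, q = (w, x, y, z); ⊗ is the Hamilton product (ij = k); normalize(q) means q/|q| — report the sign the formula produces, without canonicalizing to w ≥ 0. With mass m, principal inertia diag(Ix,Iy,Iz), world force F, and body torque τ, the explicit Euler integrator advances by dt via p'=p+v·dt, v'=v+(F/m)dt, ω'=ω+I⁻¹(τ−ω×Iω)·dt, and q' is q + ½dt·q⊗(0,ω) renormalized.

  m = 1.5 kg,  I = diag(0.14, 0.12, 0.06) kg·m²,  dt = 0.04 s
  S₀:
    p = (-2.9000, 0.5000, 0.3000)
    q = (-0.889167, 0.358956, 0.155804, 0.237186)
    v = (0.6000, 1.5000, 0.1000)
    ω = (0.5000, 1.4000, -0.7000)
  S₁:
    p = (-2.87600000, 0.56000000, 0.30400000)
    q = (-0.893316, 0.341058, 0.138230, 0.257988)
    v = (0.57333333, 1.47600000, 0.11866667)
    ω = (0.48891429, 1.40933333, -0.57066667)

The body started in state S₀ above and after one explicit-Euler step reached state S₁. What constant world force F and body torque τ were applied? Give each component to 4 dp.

velocity change Δv = (-0.02666667, -0.02400000, 0.01866667)
m·(v₁−v₀)/dt = (-1.0000, -0.9000, 0.7000)
ω₁ − ω₀ = (-0.01108571, 0.00933333, 0.12933333)
precession coupling = (0.0588, -0.0280, -0.0140)
I·α + gyro = (0.0200, 0.0000, 0.1800)

F = (-1.0000, -0.9000, 0.7000)
τ = (0.0200, 0.0000, 0.1800)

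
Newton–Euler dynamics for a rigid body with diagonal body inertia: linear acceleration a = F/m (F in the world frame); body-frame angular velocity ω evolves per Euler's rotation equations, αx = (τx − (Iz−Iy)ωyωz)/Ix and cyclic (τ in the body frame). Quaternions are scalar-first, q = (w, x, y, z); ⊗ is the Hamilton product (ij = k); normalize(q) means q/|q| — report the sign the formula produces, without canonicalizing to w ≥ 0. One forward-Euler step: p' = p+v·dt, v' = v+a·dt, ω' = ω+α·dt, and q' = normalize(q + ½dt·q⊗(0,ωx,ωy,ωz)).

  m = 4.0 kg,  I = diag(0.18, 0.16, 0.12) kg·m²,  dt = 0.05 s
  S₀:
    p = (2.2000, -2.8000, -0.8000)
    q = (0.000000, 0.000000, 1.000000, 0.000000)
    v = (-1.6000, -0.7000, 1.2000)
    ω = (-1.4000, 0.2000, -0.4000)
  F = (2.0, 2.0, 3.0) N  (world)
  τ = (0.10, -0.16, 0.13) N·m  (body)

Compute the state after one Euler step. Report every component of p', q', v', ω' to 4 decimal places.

p' = (2.1200, -2.8350, -0.7400)
q' = (-0.0050, -0.0100, 0.9993, 0.0350)
v' = (-1.5750, -0.6750, 1.2375)
ω' = (-1.3731, 0.1395, -0.3482)

linear accel F/m = (0.5000, 0.5000, 0.7500)
p + v·dt = (2.1200, -2.8350, -0.7400)
v' = v + a·dt = (-1.5750, -0.6750, 1.2375)
angular accel α = (0.5378, -1.2100, 1.0367)
ω + α·dt = (-1.3731, 0.1395, -0.3482)
q⊗(0,ω) = (-0.2000000, -0.4000000, 0.0000000, 1.4000000)
q + ½dt·q⊗(0,ω), renormalized = (-0.0050, -0.0100, 0.9993, 0.0350)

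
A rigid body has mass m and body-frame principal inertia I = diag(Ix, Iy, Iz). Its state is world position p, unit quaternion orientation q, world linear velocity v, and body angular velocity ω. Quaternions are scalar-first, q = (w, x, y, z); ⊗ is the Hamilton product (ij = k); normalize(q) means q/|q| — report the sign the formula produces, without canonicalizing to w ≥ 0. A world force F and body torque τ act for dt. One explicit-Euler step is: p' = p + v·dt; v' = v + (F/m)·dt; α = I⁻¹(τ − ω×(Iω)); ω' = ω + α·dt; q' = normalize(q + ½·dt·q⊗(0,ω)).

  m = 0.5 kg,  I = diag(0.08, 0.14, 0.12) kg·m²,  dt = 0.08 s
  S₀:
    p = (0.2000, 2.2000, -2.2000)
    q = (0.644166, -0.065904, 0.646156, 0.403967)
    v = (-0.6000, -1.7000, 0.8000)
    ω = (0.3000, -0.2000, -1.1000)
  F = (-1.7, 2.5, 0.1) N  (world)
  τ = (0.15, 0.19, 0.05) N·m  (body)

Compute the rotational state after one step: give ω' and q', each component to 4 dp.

ω' = (0.4544, -0.0990, -1.0643)
q' = (0.6672, -0.0833, 0.6423, 0.3680)

α = I⁻¹(τ − ω×Iω) = (1.9300, 1.2629, 0.4467)
ω' = ω + α·dt = (0.4544, -0.0990, -1.0643)
Hamilton product q⊗(0,ω) = (0.5933661, -0.4367284, -0.0801375, -0.8892486)
q + ½dt·q⊗(0,ω), renormalized = (0.6672, -0.0833, 0.6423, 0.3680)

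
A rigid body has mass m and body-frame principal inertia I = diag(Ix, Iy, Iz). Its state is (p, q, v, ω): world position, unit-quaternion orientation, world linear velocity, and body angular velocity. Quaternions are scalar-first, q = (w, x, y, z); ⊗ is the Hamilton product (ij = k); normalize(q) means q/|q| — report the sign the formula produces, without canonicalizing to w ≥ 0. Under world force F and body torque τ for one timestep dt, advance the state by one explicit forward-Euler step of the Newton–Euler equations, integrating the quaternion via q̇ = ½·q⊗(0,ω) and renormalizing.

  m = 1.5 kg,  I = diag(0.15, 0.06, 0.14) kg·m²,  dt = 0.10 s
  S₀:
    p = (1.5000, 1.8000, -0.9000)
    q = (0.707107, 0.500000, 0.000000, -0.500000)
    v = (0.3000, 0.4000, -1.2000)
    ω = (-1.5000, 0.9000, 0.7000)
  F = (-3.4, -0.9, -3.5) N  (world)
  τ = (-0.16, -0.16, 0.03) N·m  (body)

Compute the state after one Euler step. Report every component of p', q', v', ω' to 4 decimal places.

gyro term ω×Iω = (0.0504, -0.0105, 0.1215)
α = I⁻¹(τ − ω×Iω) = (-1.4027, -2.4917, -0.6536)
ω' = ω + α·dt = (-1.6403, 0.6508, 0.6346)
2q̇ = q⊗(0,ω) = (1.1000000, -0.6106605, 1.0363963, 0.9449749)
updated quaternion q' = (0.7587, 0.4674, 0.0516, -0.4508)
a = (-2.2667, -0.6000, -2.3333)
p + v·dt = (1.5300, 1.8400, -1.0200)
v' = v + a·dt = (0.0733, 0.3400, -1.4333)

p' = (1.5300, 1.8400, -1.0200)
q' = (0.7587, 0.4674, 0.0516, -0.4508)
v' = (0.0733, 0.3400, -1.4333)
ω' = (-1.6403, 0.6508, 0.6346)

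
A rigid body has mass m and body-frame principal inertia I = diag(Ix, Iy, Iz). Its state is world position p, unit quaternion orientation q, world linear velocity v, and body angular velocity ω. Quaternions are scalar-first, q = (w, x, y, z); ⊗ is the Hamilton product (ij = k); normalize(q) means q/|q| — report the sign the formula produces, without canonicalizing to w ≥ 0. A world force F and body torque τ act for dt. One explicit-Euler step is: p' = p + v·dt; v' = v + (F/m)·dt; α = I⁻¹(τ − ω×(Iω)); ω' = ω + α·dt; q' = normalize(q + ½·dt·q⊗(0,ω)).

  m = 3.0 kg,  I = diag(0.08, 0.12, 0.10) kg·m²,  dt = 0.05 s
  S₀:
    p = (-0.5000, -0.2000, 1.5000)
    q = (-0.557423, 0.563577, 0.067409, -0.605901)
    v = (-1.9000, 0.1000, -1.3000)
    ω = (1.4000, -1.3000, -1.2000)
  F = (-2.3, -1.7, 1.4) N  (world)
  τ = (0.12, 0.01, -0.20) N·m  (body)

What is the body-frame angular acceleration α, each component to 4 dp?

α = (1.8900, -0.1967, -1.2720)

precession coupling ω×(Iω) = (-0.0312, 0.0336, -0.0728)
(τ − ω×Iω)/I = (1.8900, -0.1967, -1.2720)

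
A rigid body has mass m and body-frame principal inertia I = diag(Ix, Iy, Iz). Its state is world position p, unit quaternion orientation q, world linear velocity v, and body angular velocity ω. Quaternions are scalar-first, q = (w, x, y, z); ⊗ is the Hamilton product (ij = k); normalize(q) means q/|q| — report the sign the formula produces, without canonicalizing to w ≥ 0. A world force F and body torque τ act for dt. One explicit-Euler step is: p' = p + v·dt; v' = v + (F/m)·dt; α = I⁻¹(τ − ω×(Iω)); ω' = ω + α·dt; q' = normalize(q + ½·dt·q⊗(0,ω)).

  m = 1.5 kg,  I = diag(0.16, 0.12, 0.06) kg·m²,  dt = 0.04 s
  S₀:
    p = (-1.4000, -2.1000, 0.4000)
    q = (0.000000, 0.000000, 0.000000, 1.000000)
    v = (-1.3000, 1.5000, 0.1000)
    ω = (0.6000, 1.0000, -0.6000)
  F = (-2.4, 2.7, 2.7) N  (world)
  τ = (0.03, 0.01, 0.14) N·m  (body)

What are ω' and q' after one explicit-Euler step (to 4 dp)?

gyro term ω×Iω = (0.0360, -0.0360, -0.0240)
(τ − ω×Iω)/I = (-0.0375, 0.3833, 2.7333)
ω + α·dt = (0.5985, 1.0153, -0.4907)
2q̇ = q⊗(0,ω) = (0.6000000, -1.0000000, 0.6000000, 0.0000000)
q' = normalize(q + ½dt·q⊗(0,ω)) = (0.0120, -0.0200, 0.0120, 0.9997)

ω' = (0.5985, 1.0153, -0.4907)
q' = (0.0120, -0.0200, 0.0120, 0.9997)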